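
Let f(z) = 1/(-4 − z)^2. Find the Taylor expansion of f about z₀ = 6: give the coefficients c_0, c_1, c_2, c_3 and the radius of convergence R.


Let w = z − z₀, so z = z₀ + w.
Then -4 − z = -4 − (z₀ + w) = (-4 − z₀) − w = -10 − w.
f(z) = 1/(-10 − w)^2 = (1/(-10)^2) · (1 − w/(-10))^{−2}.
By the binomial series (1−u)^{−2} = Σ_{n≥0} C(n+1, 1) u^n for |u|<1, with u = w/(-10):
  c_n = C(n+1, 1) / (-10)^(n+2).
  c_0 = 1/(-10)^2 = 1/100.
  c_1 = 2/(-10)^3 = -1/500.
  c_2 = 3/(-10)^4 = 3/10000.
  c_3 = 4/(-10)^5 = -1/25000.
The series is valid for |w/d| < 1, i.e. |z − z₀| < |d|.
Radius of convergence: R = |-4 − z₀| = |-10| = 10 (distance from z₀ to the singularity z = -4).

c_0 = 1/100, c_1 = -1/500, c_2 = 3/10000, c_3 = -1/25000; R = 10.


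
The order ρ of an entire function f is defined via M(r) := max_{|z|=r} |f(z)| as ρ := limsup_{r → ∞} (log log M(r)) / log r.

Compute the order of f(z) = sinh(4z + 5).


sinh(w) is a linear combination of e^{iw} and e^{−iw} (or e^w, e^{−w} in the hyperbolic case), so |sinh(w)| ≤ e^{|w|}. With w = 4z + 5, |w| ≤ 4|z| + 5 = 4r + 5 on |z| = r, giving M(r) ≤ e^{4r + 5}, so ρ ≤ 1. On a suitable ray (z = it for sin/cos; z = t for sinh/cosh, t real → ∞), |sinh(4z + 5)| grows like e^{4|t|}/2, so ρ ≥ 1. Hence ρ = 1.
Therefore ρ = 1.

Order ρ = 1.


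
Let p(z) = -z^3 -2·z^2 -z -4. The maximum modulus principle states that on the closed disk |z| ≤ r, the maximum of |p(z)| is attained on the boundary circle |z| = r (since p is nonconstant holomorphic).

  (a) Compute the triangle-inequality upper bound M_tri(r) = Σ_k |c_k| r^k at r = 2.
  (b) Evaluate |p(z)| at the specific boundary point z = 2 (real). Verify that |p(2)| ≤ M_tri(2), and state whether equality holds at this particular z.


Coefficients: c_0 = -4, c_1 = -1, c_2 = -2, c_3 = -1. Radius r = 2.
Part (a). Triangle bound: M_tri(r) = Σ_k |c_k| r^k
  = |-4|·2^0 + |-1|·2^1 + |-2|·2^2 + |-1|·2^3
  = 4 + 2 + 8 + 8 = 22.
This bounds M(r) := max_{|z|=r} |p(z)| from above; equality holds iff all terms c_k z^k can be made to align in phase at a single z on |z|=r.
Part (b). At z = 2 (real, on the circle |z| = r):
  p(2) = (-4)·2^0 + (-1)·2^1 + (-2)·2^2 + (-1)·2^3 = -22.
  |p(2)| = 22.
Since all nonzero coefficients share the same sign, |p(2)| = 22 = M_tri(2); the triangle bound is attained at z = 2, so in fact M(r) = 22.

M_tri(2) = 22; |p(2)| = 22; equality at z=2: yes.


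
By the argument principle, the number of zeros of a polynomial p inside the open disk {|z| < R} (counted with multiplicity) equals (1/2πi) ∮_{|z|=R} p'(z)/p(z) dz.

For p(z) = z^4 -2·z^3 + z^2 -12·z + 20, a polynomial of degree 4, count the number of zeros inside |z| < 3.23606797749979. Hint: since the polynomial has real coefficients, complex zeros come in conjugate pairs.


The zeros of p are: 2, (-1 + 2i), (-1 - 2i), 2.
Their magnitudes are: 2, 2.236, 2.236, 2.
Zeros with |z| < R = 3.23606797749979: 2, (-1 + 2i), (-1 - 2i), 2.
Count = 4.
By the argument principle, (1/2πi) ∮_{|z|=R} p'(z)/p(z) dz equals exactly this count.

Number of zeros inside |z| < 3.23606797749979: 4.


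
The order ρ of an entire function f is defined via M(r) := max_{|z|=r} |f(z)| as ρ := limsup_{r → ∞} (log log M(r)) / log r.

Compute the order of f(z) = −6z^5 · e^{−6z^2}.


M(r) = max_{|z|=r} |-6|·|z|^5·|e^{−6z^2}| = 6·r^5 · e^{6r^2} (the factors attain their maxima compatibly on |z|=r). Then log M(r) = log 6 + 5·log r + 6r^2, dominated by the last term, so log log M(r) ~ 2·log r. The polynomial factor -6z^5 contributes only a log r term and does not affect the order. ρ = 2.
Therefore ρ = 2.

Order ρ = 2.


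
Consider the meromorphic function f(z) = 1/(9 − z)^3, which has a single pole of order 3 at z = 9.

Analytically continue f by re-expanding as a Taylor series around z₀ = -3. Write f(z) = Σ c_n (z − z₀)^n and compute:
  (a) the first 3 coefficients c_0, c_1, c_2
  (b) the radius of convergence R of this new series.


Let w = z − z₀, so z = z₀ + w.
Then 9 − z = 9 − (z₀ + w) = (9 − z₀) − w = 12 − w.
f(z) = 1/(12 − w)^3 = (1/(12)^3) · (1 − w/(12))^{−3}.
By the binomial series (1−u)^{−3} = Σ_{n≥0} C(n+2, 2) u^n for |u|<1, with u = w/(12):
  c_n = C(n+2, 2) / (12)^(n+3).
  c_0 = 1/(12)^3 = 1/1728.
  c_1 = 3/(12)^4 = 1/6912.
  c_2 = 6/(12)^5 = 1/41472.
The series is valid for |w/d| < 1, i.e. |z − z₀| < |d|.
Radius of convergence: R = |9 − z₀| = |12| = 12 (distance from z₀ to the singularity z = 9).

c_0 = 1/1728, c_1 = 1/6912, c_2 = 1/41472; R = 12.


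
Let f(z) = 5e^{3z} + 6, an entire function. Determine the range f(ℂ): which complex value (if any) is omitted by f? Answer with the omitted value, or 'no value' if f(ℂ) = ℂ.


Little Picard bounds the complement of f(ℂ) to at most one point.
e^{3z} is never zero on ℂ, so 5·e^{3z} takes every value in ℂ ∖ {0}. Adding 6 shifts the range to ℂ ∖ {6}. Thus f omits exactly the value 6.

Omitted value: 6.


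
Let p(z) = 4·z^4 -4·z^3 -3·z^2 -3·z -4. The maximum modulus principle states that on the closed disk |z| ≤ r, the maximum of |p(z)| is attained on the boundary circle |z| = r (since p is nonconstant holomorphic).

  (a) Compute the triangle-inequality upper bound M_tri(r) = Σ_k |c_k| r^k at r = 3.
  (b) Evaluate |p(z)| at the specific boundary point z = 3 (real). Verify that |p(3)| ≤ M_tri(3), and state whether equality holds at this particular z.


Coefficients: c_0 = -4, c_1 = -3, c_2 = -3, c_3 = -4, c_4 = 4. Radius r = 3.
Part (a). Triangle bound: M_tri(r) = Σ_k |c_k| r^k
  = |-4|·3^0 + |-3|·3^1 + |-3|·3^2 + |-4|·3^3 + |4|·3^4
  = 4 + 9 + 27 + 108 + 324 = 472.
This bounds M(r) := max_{|z|=r} |p(z)| from above; equality holds iff all terms c_k z^k can be made to align in phase at a single z on |z|=r.
Part (b). At z = 3 (real, on the circle |z| = r):
  p(3) = (-4)·3^0 + (-3)·3^1 + (-3)·3^2 + (-4)·3^3 + (4)·3^4 = 176.
  |p(3)| = 176.
Check: |p(3)| = 176 ≤ 472 = M_tri(3). ✓ Equality does not hold at z = 3 (the coefficients have mixed signs, so the terms do not all align in phase there).

M_tri(3) = 472; |p(3)| = 176; equality at z=3: no.


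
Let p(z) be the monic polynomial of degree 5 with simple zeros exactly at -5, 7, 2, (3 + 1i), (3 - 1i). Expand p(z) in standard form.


The polynomial is p(z) = ∏_{α ∈ S} (z − α), where S = {-5, 7, 2, (3 + 1i), (3 - 1i)}.
Expanding the product yields: p(z) = z^5 -10·z^4 + 3·z^3 + 216·z^2 -730·z + 700.
Note conjugate pairs combine to real quadratics: (z − (3+1i))(z − (3−1i)) = z² − 6z + 10.
The resulting polynomial has degree 5 and real coefficients as required.

p(z) = z^5 -10·z^4 + 3·z^3 + 216·z^2 -730·z + 700.


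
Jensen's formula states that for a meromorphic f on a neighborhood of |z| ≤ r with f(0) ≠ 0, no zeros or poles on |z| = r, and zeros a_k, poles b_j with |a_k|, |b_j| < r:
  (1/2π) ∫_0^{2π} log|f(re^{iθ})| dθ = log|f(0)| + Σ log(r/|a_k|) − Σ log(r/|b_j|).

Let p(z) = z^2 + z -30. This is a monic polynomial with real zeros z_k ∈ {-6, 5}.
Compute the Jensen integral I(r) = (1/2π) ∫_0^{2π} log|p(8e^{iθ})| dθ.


Zeros: -6, 5; r = 8.
Inside |z| < r: -6, 5. Outside (|z| ≥ r): ∅.
p(0) = -30, so log|p(0)| = log(30) = 3.4012.
Apply Jensen: I(r) = log|p(0)| + Σ_k log(r/|z_k|), summed over zeros inside |z| < r.
  log(r/|z_k|) for z_k = -6: log(8/6) = 0.2877
  log(r/|z_k|) for z_k = 5: log(8/5) = 0.4700
Sum over inside zeros: 0.7577.
I(r) = log|p(0)| + (inside sum) = 3.4012 + 0.7577 = 4.1589.
Closed form (all zeros inside, monic): I(r) = n·log(r) = 2·log(8) = 4.1589. ✓

I(r) ≈ 4.1589.


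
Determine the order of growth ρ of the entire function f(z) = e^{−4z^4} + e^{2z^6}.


Each summand is entire of order 4 and 6 respectively (as in the single-exponential case). The order of a sum is at most the max of the orders, so ρ ≤ 6. For the lower bound: on |z|=r choose arg z so that 2z^6 is real positive; then |e^{2z^6}| = e^{2r^6} while |e^{-4z^4}| ≤ e^{4r^4} = o(e^{2r^6}). So |f| ≥ e^{2r^6}(1 − o(1)) and ρ ≥ 6. Hence ρ = max(4, 6) = 6.
Therefore ρ = 6.

Order ρ = 6.


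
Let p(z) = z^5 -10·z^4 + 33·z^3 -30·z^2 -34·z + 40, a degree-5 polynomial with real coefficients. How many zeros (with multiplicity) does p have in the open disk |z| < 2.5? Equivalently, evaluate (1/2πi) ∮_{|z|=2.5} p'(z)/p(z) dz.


The zeros of p are: (3 + 1i), (3 - 1i), -1, 4, 1.
Their magnitudes are: 3.162, 3.162, 1, 4, 1.
Zeros with |z| < R = 2.5: -1, 1.
Count = 2.
By the argument principle, (1/2πi) ∮_{|z|=R} p'(z)/p(z) dz equals exactly this count.

Number of zeros inside |z| < 2.5: 2.


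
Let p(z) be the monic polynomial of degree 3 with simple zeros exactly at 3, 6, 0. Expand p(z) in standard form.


The polynomial is p(z) = ∏_{α ∈ S} (z − α), where S = {3, 6, 0}.
Expanding the product yields: p(z) = z^3 -9·z^2 + 18·z.
The resulting polynomial has degree 3 and real coefficients as required.

p(z) = z^3 -9·z^2 + 18·z.


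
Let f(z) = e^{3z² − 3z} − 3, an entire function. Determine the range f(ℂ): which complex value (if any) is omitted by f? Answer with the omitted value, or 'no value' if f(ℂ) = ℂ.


Little Picard bounds the complement of f(ℂ) to at most one point.
The exponent g(z) = 3z² − 3z is a nonconstant polynomial, hence surjective onto ℂ. So e^{g(z)} takes every value in {e^w : w ∈ ℂ} = ℂ ∖ {0}. Adding -3 shifts the range to ℂ ∖ {-3}. f omits exactly -3.

Omitted value: -3.


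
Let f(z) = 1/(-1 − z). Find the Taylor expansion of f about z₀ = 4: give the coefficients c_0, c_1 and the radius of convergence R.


Let w = z − z₀, so z = z₀ + w.
Then -1 − z = -1 − (z₀ + w) = (-1 − z₀) − w = -5 − w.
f(z) = 1/(-5 − w) = (1/(-5)) · 1/(1 − w/(-5)) = Σ_{n≥0} w^n / (-5)^(n+1).
So c_n = 1/(-5)^(n+1):
  c_0 = 1/(-5)^1 = -1/5.
  c_1 = 1/(-5)^2 = 1/25.
The series is valid for |w/d| < 1, i.e. |z − z₀| < |d|.
Radius of convergence: R = |-1 − z₀| = |-5| = 5 (distance from z₀ to the singularity z = -1).

c_0 = -1/5, c_1 = 1/25; R = 5.


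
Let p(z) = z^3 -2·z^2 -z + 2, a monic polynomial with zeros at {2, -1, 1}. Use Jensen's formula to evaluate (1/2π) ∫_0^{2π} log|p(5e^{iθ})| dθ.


Zeros: -1, 1, 2; r = 5.
Inside |z| < r: -1, 1, 2. Outside (|z| ≥ r): ∅.
p(0) = 2, so log|p(0)| = log(2) = 0.6931.
Apply Jensen: I(r) = log|p(0)| + Σ_k log(r/|z_k|), summed over zeros inside |z| < r.
  log(r/|z_k|) for z_k = 2: log(5/2) = 0.9163
  log(r/|z_k|) for z_k = -1: log(5/1) = 1.6094
  log(r/|z_k|) for z_k = 1: log(5/1) = 1.6094
Sum over inside zeros: 4.1352.
I(r) = log|p(0)| + (inside sum) = 0.6931 + 4.1352 = 4.8283.
Closed form (all zeros inside, monic): I(r) = n·log(r) = 3·log(5) = 4.8283. ✓

I(r) ≈ 4.8283.


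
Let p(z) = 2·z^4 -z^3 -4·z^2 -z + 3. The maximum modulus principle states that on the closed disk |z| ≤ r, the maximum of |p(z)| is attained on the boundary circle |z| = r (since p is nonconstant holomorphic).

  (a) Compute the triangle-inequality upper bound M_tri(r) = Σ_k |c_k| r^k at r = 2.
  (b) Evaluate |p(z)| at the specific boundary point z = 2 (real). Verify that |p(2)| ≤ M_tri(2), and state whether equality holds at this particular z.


Coefficients: c_0 = 3, c_1 = -1, c_2 = -4, c_3 = -1, c_4 = 2. Radius r = 2.
Part (a). Triangle bound: M_tri(r) = Σ_k |c_k| r^k
  = |3|·2^0 + |-1|·2^1 + |-4|·2^2 + |-1|·2^3 + |2|·2^4
  = 3 + 2 + 16 + 8 + 32 = 61.
This bounds M(r) := max_{|z|=r} |p(z)| from above; equality holds iff all terms c_k z^k can be made to align in phase at a single z on |z|=r.
Part (b). At z = 2 (real, on the circle |z| = r):
  p(2) = (3)·2^0 + (-1)·2^1 + (-4)·2^2 + (-1)·2^3 + (2)·2^4 = 9.
  |p(2)| = 9.
Check: |p(2)| = 9 ≤ 61 = M_tri(2). ✓ Equality does not hold at z = 2 (the coefficients have mixed signs, so the terms do not all align in phase there).

M_tri(2) = 61; |p(2)| = 9; equality at z=2: no.


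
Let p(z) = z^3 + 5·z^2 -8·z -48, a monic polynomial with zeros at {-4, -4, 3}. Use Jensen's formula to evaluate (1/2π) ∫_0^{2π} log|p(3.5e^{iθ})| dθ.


Zeros: -4, -4, 3; r = 3.5.
Inside |z| < r: 3. Outside (|z| ≥ r): -4, -4.
p(0) = -48, so log|p(0)| = log(48) = 3.8712.
Apply Jensen: I(r) = log|p(0)| + Σ_k log(r/|z_k|), summed over zeros inside |z| < r.
  log(r/|z_k|) for z_k = 3: log(3.5/3) = 0.1542
  Outside zeros (-4, -4) contribute nothing to the Jensen sum.
Sum over inside zeros: 0.1542.
I(r) = log|p(0)| + (inside sum) = 3.8712 + 0.1542 = 4.0254.
Note: since some zeros are outside |z| ≤ r, the simplified n·log(r) form does NOT apply — only the inside zeros contribute.

I(r) ≈ 4.0254.


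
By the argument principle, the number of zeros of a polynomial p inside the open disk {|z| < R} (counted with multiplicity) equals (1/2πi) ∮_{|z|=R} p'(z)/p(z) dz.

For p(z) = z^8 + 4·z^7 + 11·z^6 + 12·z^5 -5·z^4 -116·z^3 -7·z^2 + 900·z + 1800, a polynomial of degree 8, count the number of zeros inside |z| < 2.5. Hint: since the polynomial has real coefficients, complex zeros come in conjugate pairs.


The zeros of p are: (2 + 1i), (2 - 1i), (-2 + 1i), (-2 - 1i), (-2 + 2i), (-2 - 2i), (0 + 3i), (0 - 3i).
Their magnitudes are: 2.236, 2.236, 2.236, 2.236, 2.828, 2.828, 3, 3.
Zeros with |z| < R = 2.5: (2 + 1i), (2 - 1i), (-2 + 1i), (-2 - 1i).
Count = 4.
By the argument principle, (1/2πi) ∮_{|z|=R} p'(z)/p(z) dz equals exactly this count.

Number of zeros inside |z| < 2.5: 4.


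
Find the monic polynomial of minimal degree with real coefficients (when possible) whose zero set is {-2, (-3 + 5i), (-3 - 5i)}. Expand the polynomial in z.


The polynomial is p(z) = ∏_{α ∈ S} (z − α), where S = {-2, (-3 + 5i), (-3 - 5i)}.
Expanding the product yields: p(z) = z^3 + 8·z^2 + 46·z + 68.
Note conjugate pairs combine to real quadratics: (z − (-3+5i))(z − (-3−5i)) = z² + 6z + 34.
The resulting polynomial has degree 3 and real coefficients as required.

p(z) = z^3 + 8·z^2 + 46·z + 68.


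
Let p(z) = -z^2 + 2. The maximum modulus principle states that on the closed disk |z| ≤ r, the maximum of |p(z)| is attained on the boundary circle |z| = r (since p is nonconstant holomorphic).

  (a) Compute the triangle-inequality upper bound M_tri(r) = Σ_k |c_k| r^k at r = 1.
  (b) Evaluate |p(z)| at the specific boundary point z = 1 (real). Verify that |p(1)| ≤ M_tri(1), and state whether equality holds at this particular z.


Coefficients: c_0 = 2, c_1 = 0, c_2 = -1. Radius r = 1.
Part (a). Triangle bound: M_tri(r) = Σ_k |c_k| r^k
  = |2|·1^0 + |0|·1^1 + |-1|·1^2
  = 2 + 0 + 1 = 3.
This bounds M(r) := max_{|z|=r} |p(z)| from above; equality holds iff all terms c_k z^k can be made to align in phase at a single z on |z|=r.
Part (b). At z = 1 (real, on the circle |z| = r):
  p(1) = (2)·1^0 + (0)·1^1 + (-1)·1^2 = 1.
  |p(1)| = 1.
Check: |p(1)| = 1 ≤ 3 = M_tri(1). ✓ Equality does not hold at z = 1 (the coefficients have mixed signs, so the terms do not all align in phase there).

M_tri(1) = 3; |p(1)| = 1; equality at z=1: no.


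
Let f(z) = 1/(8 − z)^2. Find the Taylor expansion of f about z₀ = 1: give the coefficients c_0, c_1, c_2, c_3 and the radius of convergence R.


Let w = z − z₀, so z = z₀ + w.
Then 8 − z = 8 − (z₀ + w) = (8 − z₀) − w = 7 − w.
f(z) = 1/(7 − w)^2 = (1/(7)^2) · (1 − w/(7))^{−2}.
By the binomial series (1−u)^{−2} = Σ_{n≥0} C(n+1, 1) u^n for |u|<1, with u = w/(7):
  c_n = C(n+1, 1) / (7)^(n+2).
  c_0 = 1/(7)^2 = 1/49.
  c_1 = 2/(7)^3 = 2/343.
  c_2 = 3/(7)^4 = 3/2401.
  c_3 = 4/(7)^5 = 4/16807.
The series is valid for |w/d| < 1, i.e. |z − z₀| < |d|.
Radius of convergence: R = |8 − z₀| = |7| = 7 (distance from z₀ to the singularity z = 8).

c_0 = 1/49, c_1 = 2/343, c_2 = 3/2401, c_3 = 4/16807; R = 7.


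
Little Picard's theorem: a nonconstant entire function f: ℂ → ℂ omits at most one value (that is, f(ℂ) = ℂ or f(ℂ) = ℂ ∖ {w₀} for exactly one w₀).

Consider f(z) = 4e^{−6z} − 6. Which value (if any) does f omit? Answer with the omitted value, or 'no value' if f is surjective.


Little Picard bounds the complement of f(ℂ) to at most one point.
e^{−6z} is never zero on ℂ, so 4·e^{−6z} takes every value in ℂ ∖ {0}. Adding -6 shifts the range to ℂ ∖ {-6}. Thus f omits exactly the value -6.

Omitted value: -6.


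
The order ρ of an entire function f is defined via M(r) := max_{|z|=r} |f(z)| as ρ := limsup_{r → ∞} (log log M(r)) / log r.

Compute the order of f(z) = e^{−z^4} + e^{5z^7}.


Each summand is entire of order 4 and 7 respectively (as in the single-exponential case). The order of a sum is at most the max of the orders, so ρ ≤ 7. For the lower bound: on |z|=r choose arg z so that 5z^7 is real positive; then |e^{5z^7}| = e^{5r^7} while |e^{-1z^4}| ≤ e^{1r^4} = o(e^{5r^7}). So |f| ≥ e^{5r^7}(1 − o(1)) and ρ ≥ 7. Hence ρ = max(4, 7) = 7.
Therefore ρ = 7.

Order ρ = 7.


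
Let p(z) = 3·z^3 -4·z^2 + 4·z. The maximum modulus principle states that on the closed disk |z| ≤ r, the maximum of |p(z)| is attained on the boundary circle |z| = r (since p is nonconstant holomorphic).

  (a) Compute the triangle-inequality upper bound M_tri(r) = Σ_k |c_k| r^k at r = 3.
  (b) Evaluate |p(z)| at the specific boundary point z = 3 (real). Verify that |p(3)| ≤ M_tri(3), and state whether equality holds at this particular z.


Coefficients: c_0 = 0, c_1 = 4, c_2 = -4, c_3 = 3. Radius r = 3.
Part (a). Triangle bound: M_tri(r) = Σ_k |c_k| r^k
  = |0|·3^0 + |4|·3^1 + |-4|·3^2 + |3|·3^3
  = 0 + 12 + 36 + 81 = 129.
This bounds M(r) := max_{|z|=r} |p(z)| from above; equality holds iff all terms c_k z^k can be made to align in phase at a single z on |z|=r.
Part (b). At z = 3 (real, on the circle |z| = r):
  p(3) = (0)·3^0 + (4)·3^1 + (-4)·3^2 + (3)·3^3 = 57.
  |p(3)| = 57.
Check: |p(3)| = 57 ≤ 129 = M_tri(3). ✓ Equality does not hold at z = 3 (the coefficients have mixed signs, so the terms do not all align in phase there).

M_tri(3) = 129; |p(3)| = 57; equality at z=3: no.


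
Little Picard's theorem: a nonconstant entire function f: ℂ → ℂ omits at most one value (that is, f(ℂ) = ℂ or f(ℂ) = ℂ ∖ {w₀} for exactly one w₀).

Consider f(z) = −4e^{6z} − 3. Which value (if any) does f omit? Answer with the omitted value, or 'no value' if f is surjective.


Little Picard bounds the complement of f(ℂ) to at most one point.
e^{6z} is never zero on ℂ, so -4·e^{6z} takes every value in ℂ ∖ {0}. Adding -3 shifts the range to ℂ ∖ {-3}. Thus f omits exactly the value -3.

Omitted value: -3.


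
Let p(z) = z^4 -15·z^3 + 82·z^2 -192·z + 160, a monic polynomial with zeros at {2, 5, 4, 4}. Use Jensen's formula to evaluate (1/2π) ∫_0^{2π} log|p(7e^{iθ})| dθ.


Zeros: 2, 4, 4, 5; r = 7.
Inside |z| < r: 2, 4, 4, 5. Outside (|z| ≥ r): ∅.
p(0) = 160, so log|p(0)| = log(160) = 5.0752.
Apply Jensen: I(r) = log|p(0)| + Σ_k log(r/|z_k|), summed over zeros inside |z| < r.
  log(r/|z_k|) for z_k = 2: log(7/2) = 1.2528
  log(r/|z_k|) for z_k = 5: log(7/5) = 0.3365
  log(r/|z_k|) for z_k = 4: log(7/4) = 0.5596
  log(r/|z_k|) for z_k = 4: log(7/4) = 0.5596
Sum over inside zeros: 2.7085.
I(r) = log|p(0)| + (inside sum) = 5.0752 + 2.7085 = 7.7836.
Closed form (all zeros inside, monic): I(r) = n·log(r) = 4·log(7) = 7.7836. ✓

I(r) ≈ 7.7836.


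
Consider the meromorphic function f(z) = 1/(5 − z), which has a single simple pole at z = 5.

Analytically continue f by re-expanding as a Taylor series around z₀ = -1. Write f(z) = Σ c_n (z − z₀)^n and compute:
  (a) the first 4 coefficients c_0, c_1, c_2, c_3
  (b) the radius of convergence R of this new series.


Let w = z − z₀, so z = z₀ + w.
Then 5 − z = 5 − (z₀ + w) = (5 − z₀) − w = 6 − w.
f(z) = 1/(6 − w) = (1/(6)) · 1/(1 − w/(6)) = Σ_{n≥0} w^n / (6)^(n+1).
So c_n = 1/(6)^(n+1):
  c_0 = 1/(6)^1 = 1/6.
  c_1 = 1/(6)^2 = 1/36.
  c_2 = 1/(6)^3 = 1/216.
  c_3 = 1/(6)^4 = 1/1296.
The series is valid for |w/d| < 1, i.e. |z − z₀| < |d|.
Radius of convergence: R = |5 − z₀| = |6| = 6 (distance from z₀ to the singularity z = 5).

c_0 = 1/6, c_1 = 1/36, c_2 = 1/216, c_3 = 1/1296; R = 6.


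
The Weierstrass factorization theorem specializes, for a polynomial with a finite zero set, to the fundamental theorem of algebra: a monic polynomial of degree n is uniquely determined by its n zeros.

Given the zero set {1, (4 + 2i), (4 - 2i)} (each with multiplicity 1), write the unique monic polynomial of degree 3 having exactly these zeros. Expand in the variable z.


The polynomial is p(z) = ∏_{α ∈ S} (z − α), where S = {1, (4 + 2i), (4 - 2i)}.
Expanding the product yields: p(z) = z^3 -9·z^2 + 28·z -20.
Note conjugate pairs combine to real quadratics: (z − (4+2i))(z − (4−2i)) = z² − 8z + 20.
The resulting polynomial has degree 3 and real coefficients as required.

p(z) = z^3 -9·z^2 + 28·z -20.


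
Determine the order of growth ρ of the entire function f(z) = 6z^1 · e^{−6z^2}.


M(r) = max_{|z|=r} |6|·|z|^1·|e^{−6z^2}| = 6·r^1 · e^{6r^2} (the factors attain their maxima compatibly on |z|=r). Then log M(r) = log 6 + 1·log r + 6r^2, dominated by the last term, so log log M(r) ~ 2·log r. The polynomial factor 6z^1 contributes only a log r term and does not affect the order. ρ = 2.
Therefore ρ = 2.

Order ρ = 2.


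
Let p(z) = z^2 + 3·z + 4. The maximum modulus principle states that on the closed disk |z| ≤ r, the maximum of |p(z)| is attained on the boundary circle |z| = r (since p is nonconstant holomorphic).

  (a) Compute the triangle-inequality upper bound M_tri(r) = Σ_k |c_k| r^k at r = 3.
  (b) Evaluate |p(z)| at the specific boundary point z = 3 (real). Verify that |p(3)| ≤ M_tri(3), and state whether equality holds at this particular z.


Coefficients: c_0 = 4, c_1 = 3, c_2 = 1. Radius r = 3.
Part (a). Triangle bound: M_tri(r) = Σ_k |c_k| r^k
  = |4|·3^0 + |3|·3^1 + |1|·3^2
  = 4 + 9 + 9 = 22.
This bounds M(r) := max_{|z|=r} |p(z)| from above; equality holds iff all terms c_k z^k can be made to align in phase at a single z on |z|=r.
Part (b). At z = 3 (real, on the circle |z| = r):
  p(3) = (4)·3^0 + (3)·3^1 + (1)·3^2 = 22.
  |p(3)| = 22.
Since all nonzero coefficients share the same sign, |p(3)| = 22 = M_tri(3); the triangle bound is attained at z = 3, so in fact M(r) = 22.

M_tri(3) = 22; |p(3)| = 22; equality at z=3: yes.


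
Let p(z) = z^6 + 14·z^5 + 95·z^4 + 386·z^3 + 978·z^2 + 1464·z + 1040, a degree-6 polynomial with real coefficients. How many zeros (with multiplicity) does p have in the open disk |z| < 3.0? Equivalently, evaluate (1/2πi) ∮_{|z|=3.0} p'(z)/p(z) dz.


The zeros of p are: (-3 + 1i), (-3 - 1i), (-2 + 3i), (-2 - 3i), (-2 + 2i), (-2 - 2i).
Their magnitudes are: 3.162, 3.162, 3.606, 3.606, 2.828, 2.828.
Zeros with |z| < R = 3.0: (-2 + 2i), (-2 - 2i).
Count = 2.
By the argument principle, (1/2πi) ∮_{|z|=R} p'(z)/p(z) dz equals exactly this count.

Number of zeros inside |z| < 3.0: 2.


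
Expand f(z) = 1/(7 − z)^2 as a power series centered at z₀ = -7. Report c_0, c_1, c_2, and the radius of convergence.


Let w = z − z₀, so z = z₀ + w.
Then 7 − z = 7 − (z₀ + w) = (7 − z₀) − w = 14 − w.
f(z) = 1/(14 − w)^2 = (1/(14)^2) · (1 − w/(14))^{−2}.
By the binomial series (1−u)^{−2} = Σ_{n≥0} C(n+1, 1) u^n for |u|<1, with u = w/(14):
  c_n = C(n+1, 1) / (14)^(n+2).
  c_0 = 1/(14)^2 = 1/196.
  c_1 = 2/(14)^3 = 1/1372.
  c_2 = 3/(14)^4 = 3/38416.
The series is valid for |w/d| < 1, i.e. |z − z₀| < |d|.
Radius of convergence: R = |7 − z₀| = |14| = 14 (distance from z₀ to the singularity z = 7).

c_0 = 1/196, c_1 = 1/1372, c_2 = 3/38416; R = 14.


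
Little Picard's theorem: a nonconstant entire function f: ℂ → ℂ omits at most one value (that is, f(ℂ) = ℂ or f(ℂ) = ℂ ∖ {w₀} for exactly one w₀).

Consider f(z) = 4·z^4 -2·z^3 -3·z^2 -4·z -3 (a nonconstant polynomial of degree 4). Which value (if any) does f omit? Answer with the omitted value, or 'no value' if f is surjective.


Little Picard bounds the complement of f(ℂ) to at most one point.
For every w ∈ ℂ, the equation p(z) − w = 0 is a nonconstant polynomial in z and hence has at least one root by the fundamental theorem of algebra. So p is surjective onto ℂ, omitting no value.

Omitted value: no value.


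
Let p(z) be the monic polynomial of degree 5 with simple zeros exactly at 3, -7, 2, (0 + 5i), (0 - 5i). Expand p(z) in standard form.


The polynomial is p(z) = ∏_{α ∈ S} (z − α), where S = {3, -7, 2, (0 + 5i), (0 - 5i)}.
Expanding the product yields: p(z) = z^5 + 2·z^4 -4·z^3 + 92·z^2 -725·z + 1050.
Note conjugate pairs combine to real quadratics: (z − (0+5i))(z − (0−5i)) = z² + 25.
The resulting polynomial has degree 5 and real coefficients as required.

p(z) = z^5 + 2·z^4 -4·z^3 + 92·z^2 -725·z + 1050.


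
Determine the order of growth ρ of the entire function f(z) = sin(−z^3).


Write sin(w) = (e^{iw} ± e^{−iw})/(2 or 2i), so |sin(w)| ≤ e^{|w|}. With w = −z^3, |w| ≤ 1r^3 + 0 on |z|=r, giving M(r) ≤ e^{1r^3 + 0} and ρ ≤ 3. For the lower bound, choose z on |z|=r with -1z^3 purely imaginary of modulus 1r^3; then |sin(−z^3)| grows like e^{1r^3}/2, so ρ ≥ 3. Hence ρ = 3.
Therefore ρ = 3.

Order ρ = 3.


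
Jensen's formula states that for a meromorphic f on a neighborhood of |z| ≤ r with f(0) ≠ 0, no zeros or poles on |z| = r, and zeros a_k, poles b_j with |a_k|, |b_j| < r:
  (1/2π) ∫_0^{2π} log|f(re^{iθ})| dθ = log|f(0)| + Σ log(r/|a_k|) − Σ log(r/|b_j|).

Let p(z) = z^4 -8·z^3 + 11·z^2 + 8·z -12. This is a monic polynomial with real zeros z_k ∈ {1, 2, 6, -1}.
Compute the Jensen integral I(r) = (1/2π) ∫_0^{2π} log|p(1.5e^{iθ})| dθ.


Zeros: -1, 1, 2, 6; r = 1.5.
Inside |z| < r: -1, 1. Outside (|z| ≥ r): 2, 6.
p(0) = -12, so log|p(0)| = log(12) = 2.4849.
Apply Jensen: I(r) = log|p(0)| + Σ_k log(r/|z_k|), summed over zeros inside |z| < r.
  log(r/|z_k|) for z_k = 1: log(1.5/1) = 0.4055
  log(r/|z_k|) for z_k = -1: log(1.5/1) = 0.4055
  Outside zeros (2, 6) contribute nothing to the Jensen sum.
Sum over inside zeros: 0.8109.
I(r) = log|p(0)| + (inside sum) = 2.4849 + 0.8109 = 3.2958.
Note: since some zeros are outside |z| ≤ r, the simplified n·log(r) form does NOT apply — only the inside zeros contribute.

I(r) ≈ 3.2958.


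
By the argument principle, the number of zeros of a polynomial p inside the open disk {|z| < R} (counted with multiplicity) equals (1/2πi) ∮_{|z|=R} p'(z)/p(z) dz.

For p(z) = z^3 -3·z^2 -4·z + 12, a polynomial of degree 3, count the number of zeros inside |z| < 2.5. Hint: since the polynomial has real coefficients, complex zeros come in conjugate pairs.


The zeros of p are: 2, -2, 3.
Their magnitudes are: 2, 2, 3.
Zeros with |z| < R = 2.5: 2, -2.
Count = 2.
By the argument principle, (1/2πi) ∮_{|z|=R} p'(z)/p(z) dz equals exactly this count.

Number of zeros inside |z| < 2.5: 2.


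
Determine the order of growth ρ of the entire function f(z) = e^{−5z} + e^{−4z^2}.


Each summand is entire of order 1 and 2 respectively (as in the single-exponential case). The order of a sum is at most the max of the orders, so ρ ≤ 2. For the lower bound: on |z|=r choose arg z so that -4z^2 is real positive; then |e^{-4z^2}| = e^{4r^2} while |e^{-5z}| ≤ e^{5r^1} = o(e^{4r^2}). So |f| ≥ e^{4r^2}(1 − o(1)) and ρ ≥ 2. Hence ρ = max(1, 2) = 2.
Therefore ρ = 2.

Order ρ = 2.


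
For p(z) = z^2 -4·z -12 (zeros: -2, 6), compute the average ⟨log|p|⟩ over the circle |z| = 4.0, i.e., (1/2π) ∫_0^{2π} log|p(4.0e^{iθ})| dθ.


Zeros: -2, 6; r = 4.0.
Inside |z| < r: -2. Outside (|z| ≥ r): 6.
p(0) = -12, so log|p(0)| = log(12) = 2.4849.
Apply Jensen: I(r) = log|p(0)| + Σ_k log(r/|z_k|), summed over zeros inside |z| < r.
  log(r/|z_k|) for z_k = -2: log(4.0/2) = 0.6931
  Outside zeros (6) contribute nothing to the Jensen sum.
Sum over inside zeros: 0.6931.
I(r) = log|p(0)| + (inside sum) = 2.4849 + 0.6931 = 3.1781.
Note: since some zeros are outside |z| ≤ r, the simplified n·log(r) form does NOT apply — only the inside zeros contribute.

I(r) ≈ 3.1781.


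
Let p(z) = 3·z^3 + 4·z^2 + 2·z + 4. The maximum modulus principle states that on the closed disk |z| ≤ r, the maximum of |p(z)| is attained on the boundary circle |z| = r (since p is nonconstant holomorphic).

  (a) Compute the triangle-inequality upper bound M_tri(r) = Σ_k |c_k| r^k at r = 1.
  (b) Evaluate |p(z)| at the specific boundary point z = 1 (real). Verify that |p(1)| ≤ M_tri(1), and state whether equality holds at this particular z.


Coefficients: c_0 = 4, c_1 = 2, c_2 = 4, c_3 = 3. Radius r = 1.
Part (a). Triangle bound: M_tri(r) = Σ_k |c_k| r^k
  = |4|·1^0 + |2|·1^1 + |4|·1^2 + |3|·1^3
  = 4 + 2 + 4 + 3 = 13.
This bounds M(r) := max_{|z|=r} |p(z)| from above; equality holds iff all terms c_k z^k can be made to align in phase at a single z on |z|=r.
Part (b). At z = 1 (real, on the circle |z| = r):
  p(1) = (4)·1^0 + (2)·1^1 + (4)·1^2 + (3)·1^3 = 13.
  |p(1)| = 13.
Since all nonzero coefficients share the same sign, |p(1)| = 13 = M_tri(1); the triangle bound is attained at z = 1, so in fact M(r) = 13.

M_tri(1) = 13; |p(1)| = 13; equality at z=1: yes.


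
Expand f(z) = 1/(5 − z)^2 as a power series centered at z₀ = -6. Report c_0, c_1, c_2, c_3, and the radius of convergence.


Let w = z − z₀, so z = z₀ + w.
Then 5 − z = 5 − (z₀ + w) = (5 − z₀) − w = 11 − w.
f(z) = 1/(11 − w)^2 = (1/(11)^2) · (1 − w/(11))^{−2}.
By the binomial series (1−u)^{−2} = Σ_{n≥0} C(n+1, 1) u^n for |u|<1, with u = w/(11):
  c_n = C(n+1, 1) / (11)^(n+2).
  c_0 = 1/(11)^2 = 1/121.
  c_1 = 2/(11)^3 = 2/1331.
  c_2 = 3/(11)^4 = 3/14641.
  c_3 = 4/(11)^5 = 4/161051.
The series is valid for |w/d| < 1, i.e. |z − z₀| < |d|.
Radius of convergence: R = |5 − z₀| = |11| = 11 (distance from z₀ to the singularity z = 5).

c_0 = 1/121, c_1 = 2/1331, c_2 = 3/14641, c_3 = 4/161051; R = 11.


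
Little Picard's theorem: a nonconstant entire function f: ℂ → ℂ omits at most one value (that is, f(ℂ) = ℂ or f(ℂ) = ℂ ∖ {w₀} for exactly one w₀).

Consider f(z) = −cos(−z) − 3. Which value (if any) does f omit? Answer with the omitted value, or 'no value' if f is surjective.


Little Picard bounds the complement of f(ℂ) to at most one point.
cos is entire and surjective onto ℂ: for every w ∈ ℂ, cos(ζ) = w has a solution ζ ∈ ℂ (e.g., via the complex inverse arccos). With ζ = −z this gives z = ζ/(-1). Then -1·cos(−z) takes every value in -1·ℂ = ℂ, and adding -3 is a bijection of ℂ. So f is surjective and omits no value. (Note: only on the real line is cos bounded by [−1, 1].)

Omitted value: no value.


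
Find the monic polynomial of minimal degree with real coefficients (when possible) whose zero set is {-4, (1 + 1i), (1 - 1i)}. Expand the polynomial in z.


The polynomial is p(z) = ∏_{α ∈ S} (z − α), where S = {-4, (1 + 1i), (1 - 1i)}.
Expanding the product yields: p(z) = z^3 + 2·z^2 -6·z + 8.
Note conjugate pairs combine to real quadratics: (z − (1+1i))(z − (1−1i)) = z² − 2z + 2.
The resulting polynomial has degree 3 and real coefficients as required.

p(z) = z^3 + 2·z^2 -6·z + 8.


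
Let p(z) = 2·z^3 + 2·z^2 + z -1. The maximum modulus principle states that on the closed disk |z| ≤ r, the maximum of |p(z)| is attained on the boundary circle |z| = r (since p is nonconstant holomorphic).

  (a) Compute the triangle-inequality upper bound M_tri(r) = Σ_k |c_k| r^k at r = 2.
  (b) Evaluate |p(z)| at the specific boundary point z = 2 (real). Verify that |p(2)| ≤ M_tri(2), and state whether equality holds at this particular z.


Coefficients: c_0 = -1, c_1 = 1, c_2 = 2, c_3 = 2. Radius r = 2.
Part (a). Triangle bound: M_tri(r) = Σ_k |c_k| r^k
  = |-1|·2^0 + |1|·2^1 + |2|·2^2 + |2|·2^3
  = 1 + 2 + 8 + 16 = 27.
This bounds M(r) := max_{|z|=r} |p(z)| from above; equality holds iff all terms c_k z^k can be made to align in phase at a single z on |z|=r.
Part (b). At z = 2 (real, on the circle |z| = r):
  p(2) = (-1)·2^0 + (1)·2^1 + (2)·2^2 + (2)·2^3 = 25.
  |p(2)| = 25.
Check: |p(2)| = 25 ≤ 27 = M_tri(2). ✓ Equality does not hold at z = 2 (the coefficients have mixed signs, so the terms do not all align in phase there).

M_tri(2) = 27; |p(2)| = 25; equality at z=2: no.


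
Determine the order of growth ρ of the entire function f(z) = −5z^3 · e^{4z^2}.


M(r) = max_{|z|=r} |-5|·|z|^3·|e^{4z^2}| = 5·r^3 · e^{4r^2} (the factors attain their maxima compatibly on |z|=r). Then log M(r) = log 5 + 3·log r + 4r^2, dominated by the last term, so log log M(r) ~ 2·log r. The polynomial factor -5z^3 contributes only a log r term and does not affect the order. ρ = 2.
Therefore ρ = 2.

Order ρ = 2.


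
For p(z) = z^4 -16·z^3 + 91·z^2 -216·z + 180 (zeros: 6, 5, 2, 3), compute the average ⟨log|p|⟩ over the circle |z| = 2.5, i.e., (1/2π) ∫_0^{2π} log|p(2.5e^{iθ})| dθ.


Zeros: 2, 3, 5, 6; r = 2.5.
Inside |z| < r: 2. Outside (|z| ≥ r): 3, 5, 6.
p(0) = 180, so log|p(0)| = log(180) = 5.1930.
Apply Jensen: I(r) = log|p(0)| + Σ_k log(r/|z_k|), summed over zeros inside |z| < r.
  log(r/|z_k|) for z_k = 2: log(2.5/2) = 0.2231
  Outside zeros (3, 5, 6) contribute nothing to the Jensen sum.
Sum over inside zeros: 0.2231.
I(r) = log|p(0)| + (inside sum) = 5.1930 + 0.2231 = 5.4161.
Note: since some zeros are outside |z| ≤ r, the simplified n·log(r) form does NOT apply — only the inside zeros contribute.

I(r) ≈ 5.4161.


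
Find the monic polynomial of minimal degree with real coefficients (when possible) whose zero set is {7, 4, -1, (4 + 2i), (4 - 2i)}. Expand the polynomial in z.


The polynomial is p(z) = ∏_{α ∈ S} (z − α), where S = {7, 4, -1, (4 + 2i), (4 - 2i)}.
Expanding the product yields: p(z) = z^5 -18·z^4 + 117·z^3 -308·z^2 + 116·z + 560.
Note conjugate pairs combine to real quadratics: (z − (4+2i))(z − (4−2i)) = z² − 8z + 20.
The resulting polynomial has degree 5 and real coefficients as required.

p(z) = z^5 -18·z^4 + 117·z^3 -308·z^2 + 116·z + 560.


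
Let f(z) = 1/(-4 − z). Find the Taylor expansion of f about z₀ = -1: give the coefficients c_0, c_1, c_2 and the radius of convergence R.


Let w = z − z₀, so z = z₀ + w.
Then -4 − z = -4 − (z₀ + w) = (-4 − z₀) − w = -3 − w.
f(z) = 1/(-3 − w) = (1/(-3)) · 1/(1 − w/(-3)) = Σ_{n≥0} w^n / (-3)^(n+1).
So c_n = 1/(-3)^(n+1):
  c_0 = 1/(-3)^1 = -1/3.
  c_1 = 1/(-3)^2 = 1/9.
  c_2 = 1/(-3)^3 = -1/27.
The series is valid for |w/d| < 1, i.e. |z − z₀| < |d|.
Radius of convergence: R = |-4 − z₀| = |-3| = 3 (distance from z₀ to the singularity z = -4).

c_0 = -1/3, c_1 = 1/9, c_2 = -1/27; R = 3.


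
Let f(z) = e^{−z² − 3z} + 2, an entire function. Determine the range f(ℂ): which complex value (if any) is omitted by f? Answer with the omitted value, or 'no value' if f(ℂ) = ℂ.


Little Picard bounds the complement of f(ℂ) to at most one point.
The exponent g(z) = −z² − 3z is a nonconstant polynomial, hence surjective onto ℂ. So e^{g(z)} takes every value in {e^w : w ∈ ℂ} = ℂ ∖ {0}. Adding 2 shifts the range to ℂ ∖ {2}. f omits exactly 2.

Omitted value: 2.


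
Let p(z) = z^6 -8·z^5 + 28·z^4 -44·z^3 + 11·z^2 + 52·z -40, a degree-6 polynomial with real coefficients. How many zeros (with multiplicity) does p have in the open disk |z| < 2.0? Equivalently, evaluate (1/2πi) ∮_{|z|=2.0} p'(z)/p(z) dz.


The zeros of p are: (2 + 1i), (2 - 1i), -1, (2 + 2i), (2 - 2i), 1.
Their magnitudes are: 2.236, 2.236, 1, 2.828, 2.828, 1.
Zeros with |z| < R = 2.0: -1, 1.
Count = 2.
By the argument principle, (1/2πi) ∮_{|z|=R} p'(z)/p(z) dz equals exactly this count.

Number of zeros inside |z| < 2.0: 2.


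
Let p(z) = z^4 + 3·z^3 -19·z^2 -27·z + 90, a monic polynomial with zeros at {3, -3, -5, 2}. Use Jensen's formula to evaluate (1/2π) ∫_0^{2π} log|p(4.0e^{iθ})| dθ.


Zeros: -5, -3, 2, 3; r = 4.0.
Inside |z| < r: -3, 2, 3. Outside (|z| ≥ r): -5.
p(0) = 90, so log|p(0)| = log(90) = 4.4998.
Apply Jensen: I(r) = log|p(0)| + Σ_k log(r/|z_k|), summed over zeros inside |z| < r.
  log(r/|z_k|) for z_k = 3: log(4.0/3) = 0.2877
  log(r/|z_k|) for z_k = -3: log(4.0/3) = 0.2877
  log(r/|z_k|) for z_k = 2: log(4.0/2) = 0.6931
  Outside zeros (-5) contribute nothing to the Jensen sum.
Sum over inside zeros: 1.2685.
I(r) = log|p(0)| + (inside sum) = 4.4998 + 1.2685 = 5.7683.
Note: since some zeros are outside |z| ≤ r, the simplified n·log(r) form does NOT apply — only the inside zeros contribute.

I(r) ≈ 5.7683.


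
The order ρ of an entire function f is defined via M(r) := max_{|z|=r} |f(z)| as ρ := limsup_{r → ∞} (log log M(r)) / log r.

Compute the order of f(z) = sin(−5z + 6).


sin(w) is a linear combination of e^{iw} and e^{−iw} (or e^w, e^{−w} in the hyperbolic case), so |sin(w)| ≤ e^{|w|}. With w = −5z + 6, |w| ≤ 5|z| + 6 = 5r + 6 on |z| = r, giving M(r) ≤ e^{5r + 6}, so ρ ≤ 1. On a suitable ray (z = it for sin/cos; z = t for sinh/cosh, t real → ∞), |sin(−5z + 6)| grows like e^{5|t|}/2, so ρ ≥ 1. Hence ρ = 1.
Therefore ρ = 1.

Order ρ = 1.


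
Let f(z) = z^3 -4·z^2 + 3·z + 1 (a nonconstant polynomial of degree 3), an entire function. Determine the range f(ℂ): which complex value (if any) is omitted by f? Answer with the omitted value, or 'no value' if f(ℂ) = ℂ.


Little Picard bounds the complement of f(ℂ) to at most one point.
For every w ∈ ℂ, the equation p(z) − w = 0 is a nonconstant polynomial in z and hence has at least one root by the fundamental theorem of algebra. So p is surjective onto ℂ, omitting no value.

Omitted value: no value.


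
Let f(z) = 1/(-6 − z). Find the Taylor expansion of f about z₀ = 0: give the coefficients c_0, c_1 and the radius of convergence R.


Let w = z − z₀, so z = z₀ + w.
Then -6 − z = -6 − (z₀ + w) = (-6 − z₀) − w = -6 − w.
f(z) = 1/(-6 − w) = (1/(-6)) · 1/(1 − w/(-6)) = Σ_{n≥0} w^n / (-6)^(n+1).
So c_n = 1/(-6)^(n+1):
  c_0 = 1/(-6)^1 = -1/6.
  c_1 = 1/(-6)^2 = 1/36.
The series is valid for |w/d| < 1, i.e. |z − z₀| < |d|.
Radius of convergence: R = |-6 − z₀| = |-6| = 6 (distance from z₀ to the singularity z = -6).

c_0 = -1/6, c_1 = 1/36; R = 6.


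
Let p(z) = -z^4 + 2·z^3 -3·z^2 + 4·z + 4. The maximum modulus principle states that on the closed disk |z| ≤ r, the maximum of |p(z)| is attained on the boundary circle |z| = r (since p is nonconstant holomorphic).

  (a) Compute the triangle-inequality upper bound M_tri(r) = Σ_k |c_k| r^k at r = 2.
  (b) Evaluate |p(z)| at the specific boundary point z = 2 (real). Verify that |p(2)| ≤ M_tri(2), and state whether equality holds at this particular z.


Coefficients: c_0 = 4, c_1 = 4, c_2 = -3, c_3 = 2, c_4 = -1. Radius r = 2.
Part (a). Triangle bound: M_tri(r) = Σ_k |c_k| r^k
  = |4|·2^0 + |4|·2^1 + |-3|·2^2 + |2|·2^3 + |-1|·2^4
  = 4 + 8 + 12 + 16 + 16 = 56.
This bounds M(r) := max_{|z|=r} |p(z)| from above; equality holds iff all terms c_k z^k can be made to align in phase at a single z on |z|=r.
Part (b). At z = 2 (real, on the circle |z| = r):
  p(2) = (4)·2^0 + (4)·2^1 + (-3)·2^2 + (2)·2^3 + (-1)·2^4 = 0.
  |p(2)| = 0.
Check: |p(2)| = 0 ≤ 56 = M_tri(2). ✓ Equality does not hold at z = 2 (the coefficients have mixed signs, so the terms do not all align in phase there).

M_tri(2) = 56; |p(2)| = 0; equality at z=2: no.


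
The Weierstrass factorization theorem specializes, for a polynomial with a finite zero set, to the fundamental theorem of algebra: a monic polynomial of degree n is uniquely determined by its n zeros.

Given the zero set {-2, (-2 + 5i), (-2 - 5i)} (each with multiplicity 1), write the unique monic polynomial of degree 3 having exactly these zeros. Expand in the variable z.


The polynomial is p(z) = ∏_{α ∈ S} (z − α), where S = {-2, (-2 + 5i), (-2 - 5i)}.
Expanding the product yields: p(z) = z^3 + 6·z^2 + 37·z + 58.
Note conjugate pairs combine to real quadratics: (z − (-2+5i))(z − (-2−5i)) = z² + 4z + 29.
The resulting polynomial has degree 3 and real coefficients as required.

p(z) = z^3 + 6·z^2 + 37·z + 58.
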